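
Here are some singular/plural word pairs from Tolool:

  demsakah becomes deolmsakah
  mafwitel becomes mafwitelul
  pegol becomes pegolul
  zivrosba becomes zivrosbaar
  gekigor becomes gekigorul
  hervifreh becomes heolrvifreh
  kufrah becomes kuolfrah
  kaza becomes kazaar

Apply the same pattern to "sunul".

sunulul

kufrah and kaza both have last vowel 'a' yet inflect differently (kuolfrah, kazaar), so the last vowel is not what conditions the rule; the final letter is.
"sunul" ends in -l. The stems ending in -l (mafwitel → mafwitelul, pegol → pegolul) add -ul.
The other patterns: stems ending in -h insert -ol- after the first vowel; stems ending in -a add -ar.
So sunul → sunulul.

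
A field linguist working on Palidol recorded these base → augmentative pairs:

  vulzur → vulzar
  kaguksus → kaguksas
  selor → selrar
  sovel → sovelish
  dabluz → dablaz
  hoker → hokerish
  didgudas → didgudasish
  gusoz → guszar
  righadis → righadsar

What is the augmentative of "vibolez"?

vibolezish

"vibolez" has last vowel 'e'. The stems whose last vowel is 'e' (hoker → hokerish, sovel → sovelish) add -ish.
So vibolez → vibolezish.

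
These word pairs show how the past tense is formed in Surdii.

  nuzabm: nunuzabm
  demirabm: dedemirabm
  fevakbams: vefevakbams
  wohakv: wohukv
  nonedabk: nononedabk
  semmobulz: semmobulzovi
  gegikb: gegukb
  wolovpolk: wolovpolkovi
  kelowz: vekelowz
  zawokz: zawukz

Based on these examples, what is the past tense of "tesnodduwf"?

vetesnodduwf

semmobulz and zawokz both end in -z yet inflect differently (semmobulzovi, zawukz), so the final letter is not what conditions the rule; the second-to-last letter is.
"tesnodduwf" has second-to-last letter 'w'. The one such stem in the data (kelowz → vekelowz) adds the prefix ve-, so the same rule applies.
So tesnodduwf → vetesnodduwf.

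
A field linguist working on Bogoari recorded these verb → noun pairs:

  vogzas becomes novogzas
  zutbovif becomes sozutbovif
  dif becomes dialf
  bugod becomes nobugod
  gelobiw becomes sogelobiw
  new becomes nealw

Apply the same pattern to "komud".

dif and zutbovif both end in -f yet inflect differently (dialf, sozutbovif), so the final letter is not what conditions the rule; the number of vowels is.
"komud" has 2 vowels. The stems with 2 vowels (vogzas → novogzas, bugod → nobugod) add the prefix no-.
The other patterns: stems with 1 vowel insert -al- after the first vowel; stems with 3 vowels add the prefix so-.
So komud → nokomud.

nokomud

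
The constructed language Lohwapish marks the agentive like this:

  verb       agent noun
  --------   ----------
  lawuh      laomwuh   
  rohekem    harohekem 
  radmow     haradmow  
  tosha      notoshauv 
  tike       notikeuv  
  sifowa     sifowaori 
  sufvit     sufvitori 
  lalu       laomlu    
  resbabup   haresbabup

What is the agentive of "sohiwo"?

tosha and sifowa both end in -a yet inflect differently (notoshauv, sifowaori), so the final letter is not what conditions the rule; the first letter is.
"sohiwo" begins with s-. The stems beginning with s- (sifowa → sifowaori, sufvit → sufvitori) add -ori.
The other patterns: stems beginning with t- add no- … -uv around the stem; stems beginning with l- insert -om- after the first vowel; stems beginning with r- add the prefix ha-.
So sohiwo → sohiwoori.

sohiwoori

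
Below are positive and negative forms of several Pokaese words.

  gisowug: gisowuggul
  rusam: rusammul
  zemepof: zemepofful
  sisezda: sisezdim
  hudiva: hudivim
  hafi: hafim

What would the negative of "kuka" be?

kukim

rusam and sisezda both have last vowel 'a' yet inflect differently (rusammul, sisezdim), so the last vowel is not what conditions the rule; whether the stem ends in a vowel or a consonant is.
"kuka" ends in a vowel. The stems ending in a vowel (sisezda → sisezdim, hudiva → hudivim, hafi → hafim) drop the final letter and add -im.
The other pattern: stems ending in a consonant double the final consonant and add -ul.
So kuka → kukim.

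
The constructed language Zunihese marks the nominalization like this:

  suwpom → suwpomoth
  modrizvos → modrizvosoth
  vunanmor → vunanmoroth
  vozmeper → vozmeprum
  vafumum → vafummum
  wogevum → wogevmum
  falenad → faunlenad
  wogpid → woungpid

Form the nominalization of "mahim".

vunanmor and vozmeper both end in -r yet inflect differently (vunanmoroth, vozmeprum), so the final letter is not what conditions the rule; the last vowel is.
"mahim" has last vowel 'i'. The one such stem in the data (wogpid → woungpid) inserts -un- after the first vowel (as does falenad), so the same rule applies.
The other patterns: stems whose last vowel is 'o' add -oth; stems whose last vowel is 'e' or 'u' delete the last vowel and add -um.
So mahim → maunhim.

maunhim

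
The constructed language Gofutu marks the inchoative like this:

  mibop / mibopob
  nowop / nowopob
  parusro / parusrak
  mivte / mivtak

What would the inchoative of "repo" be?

repak

"repo" ends in a vowel. The stems ending in a vowel (parusro → parusrak, mivte → mivtak) drop the final letter and add -ak.
The other pattern: stems ending in a consonant add -ob.
So repo → repak.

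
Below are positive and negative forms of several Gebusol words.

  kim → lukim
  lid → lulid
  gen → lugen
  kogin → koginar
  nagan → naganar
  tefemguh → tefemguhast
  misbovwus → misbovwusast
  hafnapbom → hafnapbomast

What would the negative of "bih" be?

lubih

gen and kogin both end in -n yet inflect differently (lugen, koginar), so the final letter is not what conditions the rule; the number of vowels is.
"bih" has 1 vowel. The stems with 1 vowel (kim → lukim, lid → lulid, gen → lugen) add the prefix lu-.
So bih → lubih.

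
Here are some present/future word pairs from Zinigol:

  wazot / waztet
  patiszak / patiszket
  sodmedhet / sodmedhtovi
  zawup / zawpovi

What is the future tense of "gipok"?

wazot and sodmedhet both end in -t yet inflect differently (waztet, sodmedhtovi), so the final letter is not what conditions the rule; the last vowel is.
"gipok" has last vowel 'o'. The one such stem in the data (wazot → waztet) deletes the last vowel and adds -et (as does patiszak), so the same rule applies.
The other pattern: stems whose last vowel is 'e' or 'u' delete the last vowel and add -ovi.
So gipok → gipket.

gipket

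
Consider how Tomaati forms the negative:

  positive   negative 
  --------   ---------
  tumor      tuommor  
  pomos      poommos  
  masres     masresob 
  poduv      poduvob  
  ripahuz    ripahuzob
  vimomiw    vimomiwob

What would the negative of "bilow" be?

biomlow

pomos and masres both end in -s yet inflect differently (poommos, masresob), so the final letter is not what conditions the rule; the last vowel is.
"bilow" has last vowel 'o'. The stems whose last vowel is 'o' (tumor → tuommor, pomos → poommos) insert -om- after the first vowel.
The other pattern: stems whose last vowel is 'e', 'i' or 'u' add -ob.
So bilow → biomlow.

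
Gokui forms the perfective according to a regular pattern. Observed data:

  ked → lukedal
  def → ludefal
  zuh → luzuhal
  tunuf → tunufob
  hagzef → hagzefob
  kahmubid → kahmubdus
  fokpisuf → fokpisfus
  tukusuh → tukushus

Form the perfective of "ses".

def and tunuf both end in -f yet inflect differently (ludefal, tunufob), so the final letter is not what conditions the rule; the number of vowels is.
"ses" has 1 vowel. The stems with 1 vowel (ked → lukedal, def → ludefal, zuh → luzuhal) add lu- … -al around the stem.
The other patterns: stems with 2 vowels add -ob; stems with 3 vowels delete the last vowel and add -us.
So ses → lusesal.

lusesal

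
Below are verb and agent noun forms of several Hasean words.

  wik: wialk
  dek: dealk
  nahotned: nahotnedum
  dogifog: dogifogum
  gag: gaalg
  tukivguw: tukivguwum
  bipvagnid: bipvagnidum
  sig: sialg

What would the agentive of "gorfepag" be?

"gorfepag" has 3 vowels. The stems with 3 vowels (dogifog → dogifogum, tukivguw → tukivguwum, bipvagnid → bipvagnidum) add -um.
The other pattern: stems with 1 vowel insert -al- after the first vowel.
So gorfepag → gorfepagum.

gorfepagum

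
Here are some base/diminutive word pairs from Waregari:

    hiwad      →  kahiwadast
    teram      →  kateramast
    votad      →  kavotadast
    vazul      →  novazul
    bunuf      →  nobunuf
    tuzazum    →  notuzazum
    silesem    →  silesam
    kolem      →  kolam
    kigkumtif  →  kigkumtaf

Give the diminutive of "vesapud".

teram and tuzazum both end in -m yet inflect differently (kateramast, notuzazum), so the final letter is not what conditions the rule; the last vowel is.
"vesapud" has last vowel 'u'. The stems whose last vowel is 'u' (vazul → novazul, bunuf → nobunuf, tuzazum → notuzazum) add the prefix no-.
So vesapud → novesapud.

novesapud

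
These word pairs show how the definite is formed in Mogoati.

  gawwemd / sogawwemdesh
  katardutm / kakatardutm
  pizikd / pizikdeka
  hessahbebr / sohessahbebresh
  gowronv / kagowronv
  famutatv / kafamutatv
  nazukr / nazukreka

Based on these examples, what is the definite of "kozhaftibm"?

sokozhaftibmesh

pizikd and gawwemd both end in -d yet inflect differently (pizikdeka, sogawwemdesh), so the final letter is not what conditions the rule; the second-to-last letter is.
"kozhaftibm" has second-to-last letter 'b'. The one such stem in the data (hessahbebr → sohessahbebresh) adds so- … -esh around the stem, so the same rule applies.
The other patterns: stems whose second-to-last letter is 'k' add -eka; stems whose second-to-last letter is 'n' or 't' add the prefix ka-.
So kozhaftibm → sokozhaftibmesh.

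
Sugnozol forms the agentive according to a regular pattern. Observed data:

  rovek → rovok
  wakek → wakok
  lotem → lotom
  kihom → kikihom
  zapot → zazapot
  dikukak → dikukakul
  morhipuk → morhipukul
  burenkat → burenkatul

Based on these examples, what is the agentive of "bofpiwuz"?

bofpiwuzul

"bofpiwuz" has last vowel 'u'. The one such stem in the data (morhipuk → morhipukul) adds -ul, so the same rule applies.
The other patterns: stems whose last vowel is 'e' change the last vowel to 'o'; stems whose last vowel is 'o' repeat the first consonant+vowel as a prefix.
So bofpiwuz → bofpiwuzul.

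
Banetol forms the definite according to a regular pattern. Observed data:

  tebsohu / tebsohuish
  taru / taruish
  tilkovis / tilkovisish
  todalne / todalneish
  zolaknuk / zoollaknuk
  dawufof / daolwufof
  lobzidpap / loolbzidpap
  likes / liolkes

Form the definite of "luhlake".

"luhlake" begins with l-. The stems beginning with l- (lobzidpap → loolbzidpap, likes → liolkes) insert -ol- after the first vowel.
The other pattern: stems beginning with t- add -ish.
So luhlake → luolhlake.

luolhlake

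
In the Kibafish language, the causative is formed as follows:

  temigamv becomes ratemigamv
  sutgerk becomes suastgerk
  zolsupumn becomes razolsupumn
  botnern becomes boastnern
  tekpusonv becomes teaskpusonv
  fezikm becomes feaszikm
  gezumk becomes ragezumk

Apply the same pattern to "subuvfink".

suasbuvfink

"subuvfink" has second-to-last letter 'n'. The one such stem in the data (tekpusonv → teaskpusonv) inserts -as- after the first vowel (as do sutgerk, fezikm), so the same rule applies.
The other pattern: stems whose second-to-last letter is 'm' add the prefix ra-.
So subuvfink → suasbuvfink.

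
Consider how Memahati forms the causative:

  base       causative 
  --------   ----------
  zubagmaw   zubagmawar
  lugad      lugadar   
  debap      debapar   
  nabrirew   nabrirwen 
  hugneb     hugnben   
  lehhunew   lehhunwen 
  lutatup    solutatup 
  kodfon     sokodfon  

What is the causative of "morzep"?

morzpen

zubagmaw and nabrirew both end in -w yet inflect differently (zubagmawar, nabrirwen), so the final letter is not what conditions the rule; the last vowel is.
"morzep" has last vowel 'e'. The stems whose last vowel is 'e' (nabrirew → nabrirwen, hugneb → hugnben, lehhunew → lehhunwen) delete the last vowel and add -en.
So morzep → morzpen.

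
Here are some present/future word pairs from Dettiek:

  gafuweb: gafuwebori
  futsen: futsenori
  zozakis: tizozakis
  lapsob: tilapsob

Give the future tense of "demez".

gafuweb and lapsob both end in -b yet inflect differently (gafuwebori, tilapsob), so the final letter is not what conditions the rule; the last vowel is.
"demez" has last vowel 'e'. The stems whose last vowel is 'e' (gafuweb → gafuwebori, futsen → futsenori) add -ori.
So demez → demezori.

demezori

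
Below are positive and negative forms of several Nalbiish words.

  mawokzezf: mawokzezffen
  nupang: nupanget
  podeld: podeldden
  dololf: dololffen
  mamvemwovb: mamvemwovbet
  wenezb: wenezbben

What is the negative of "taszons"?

"taszons" has second-to-last letter 'n'. The one such stem in the data (nupang → nupanget) adds -et, so the same rule applies.
The other pattern: stems whose second-to-last letter is 'l' or 'z' double the final consonant and add -en.
So taszons → taszonset.

taszonset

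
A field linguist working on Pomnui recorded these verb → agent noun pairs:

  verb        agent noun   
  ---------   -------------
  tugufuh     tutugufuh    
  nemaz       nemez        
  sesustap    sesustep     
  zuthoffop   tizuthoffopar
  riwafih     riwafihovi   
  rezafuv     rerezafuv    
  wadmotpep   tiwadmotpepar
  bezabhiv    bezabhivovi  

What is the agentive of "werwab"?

werweb

"werwab" has last vowel 'a'. The stems whose last vowel is 'a' (nemaz → nemez, sesustap → sesustep) change the last vowel to 'e'.
The other patterns: stems whose last vowel is 'i' add -ovi; stems whose last vowel is 'e' or 'o' add ti- … -ar around the stem; stems whose last vowel is 'u' repeat the first consonant+vowel as a prefix.
So werwab → werweb.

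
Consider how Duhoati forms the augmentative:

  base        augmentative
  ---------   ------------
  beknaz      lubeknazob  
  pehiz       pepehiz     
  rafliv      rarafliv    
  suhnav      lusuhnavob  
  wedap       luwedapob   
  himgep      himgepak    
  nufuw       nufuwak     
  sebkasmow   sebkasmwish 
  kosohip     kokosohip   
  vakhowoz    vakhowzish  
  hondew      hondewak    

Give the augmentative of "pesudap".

lupesudapob

"pesudap" has last vowel 'a'. The stems whose last vowel is 'a' (suhnav → lusuhnavob, wedap → luwedapob, beknaz → lubeknazob) add lu- … -ob around the stem.
The other patterns: stems whose last vowel is 'i' repeat the first consonant+vowel as a prefix; stems whose last vowel is 'o' delete the last vowel and add -ish; stems whose last vowel is 'e' or 'u' add -ak.
So pesudap → lupesudapob.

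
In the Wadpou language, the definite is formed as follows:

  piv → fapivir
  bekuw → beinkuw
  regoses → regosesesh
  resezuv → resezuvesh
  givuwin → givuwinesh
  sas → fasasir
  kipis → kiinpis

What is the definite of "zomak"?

"zomak" has 2 vowels. The stems with 2 vowels (kipis → kiinpis, bekuw → beinkuw) insert -in- after the first vowel.
The other patterns: stems with 1 vowel add fa- … -ir around the stem; stems with 3 vowels add -esh.
So zomak → zoinmak.

zoinmak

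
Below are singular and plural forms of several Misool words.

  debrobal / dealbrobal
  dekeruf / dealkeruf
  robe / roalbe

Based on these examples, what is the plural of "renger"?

realnger

Every pair shown (debrobal → dealbrobal, dekeruf → dealkeruf, robe → roalbe) follows the same rule: insert -al- after the first vowel.
So renger → realnger.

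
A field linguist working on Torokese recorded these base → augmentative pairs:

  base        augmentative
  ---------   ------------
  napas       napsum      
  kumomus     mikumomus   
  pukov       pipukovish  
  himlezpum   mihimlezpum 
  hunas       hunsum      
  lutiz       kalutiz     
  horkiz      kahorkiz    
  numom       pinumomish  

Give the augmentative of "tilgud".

mitilgud

napas and kumomus both end in -s yet inflect differently (napsum, mikumomus), so the final letter is not what conditions the rule; the last vowel is.
"tilgud" has last vowel 'u'. The stems whose last vowel is 'u' (himlezpum → mihimlezpum, kumomus → mikumomus) add the prefix mi-.
The other patterns: stems whose last vowel is 'a' delete the last vowel and add -um; stems whose last vowel is 'i' add the prefix ka-; stems whose last vowel is 'o' add pi- … -ish around the stem.
So tilgud → mitilgud.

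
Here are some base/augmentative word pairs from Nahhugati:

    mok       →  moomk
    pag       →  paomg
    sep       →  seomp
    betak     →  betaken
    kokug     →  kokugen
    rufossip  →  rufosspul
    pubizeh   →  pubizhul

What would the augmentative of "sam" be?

saomm

mok and betak both end in -k yet inflect differently (moomk, betaken), so the final letter is not what conditions the rule; the number of vowels is.
"sam" has 1 vowel. The stems with 1 vowel (mok → moomk, pag → paomg, sep → seomp) insert -om- after the first vowel.
The other patterns: stems with 2 vowels add -en; stems with 3 vowels delete the last vowel and add -ul.
So sam → saomm.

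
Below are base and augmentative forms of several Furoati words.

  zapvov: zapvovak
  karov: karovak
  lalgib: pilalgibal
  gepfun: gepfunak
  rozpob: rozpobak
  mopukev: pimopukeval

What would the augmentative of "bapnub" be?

bapnubak

rozpob and lalgib both end in -b yet inflect differently (rozpobak, pilalgibal), so the final letter is not what conditions the rule; the last vowel is.
"bapnub" has last vowel 'u'. The one such stem in the data (gepfun → gepfunak) adds -ak, so the same rule applies.
So bapnub → bapnubak.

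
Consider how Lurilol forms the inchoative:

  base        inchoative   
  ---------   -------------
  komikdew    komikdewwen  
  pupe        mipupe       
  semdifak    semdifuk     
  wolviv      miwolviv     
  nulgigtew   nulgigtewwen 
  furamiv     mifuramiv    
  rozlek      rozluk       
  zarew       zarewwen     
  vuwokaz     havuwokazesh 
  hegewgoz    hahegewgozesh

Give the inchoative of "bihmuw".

bihmuwwen

rozlek and pupe both have last vowel 'e' yet inflect differently (rozluk, mipupe), so the last vowel is not what conditions the rule; the final letter is.
"bihmuw" ends in -w. The stems ending in -w (zarew → zarewwen, komikdew → komikdewwen, nulgigtew → nulgigtewwen) double the final consonant and add -en.
The other patterns: stems ending in -k change the last vowel to 'u'; stems ending in -e or -v add the prefix mi-; stems ending in -z add ha- … -esh around the stem.
So bihmuw → bihmuwwen.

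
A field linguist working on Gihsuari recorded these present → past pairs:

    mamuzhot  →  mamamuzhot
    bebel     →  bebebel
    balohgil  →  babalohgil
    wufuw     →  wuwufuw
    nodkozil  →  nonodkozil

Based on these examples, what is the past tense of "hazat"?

Every pair shown (mamuzhot → mamamuzhot, bebel → bebebel, balohgil → babalohgil, …) follows the same rule: repeat the first consonant+vowel as a prefix.
So hazat → hahazat.

hahazat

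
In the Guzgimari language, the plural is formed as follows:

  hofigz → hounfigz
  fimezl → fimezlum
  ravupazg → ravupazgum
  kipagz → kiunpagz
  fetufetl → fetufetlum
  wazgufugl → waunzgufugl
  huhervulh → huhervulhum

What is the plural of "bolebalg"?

bolebalgum

"bolebalg" has second-to-last letter 'l'. The one such stem in the data (huhervulh → huhervulhum) adds -um, so the same rule applies.
So bolebalg → bolebalgum.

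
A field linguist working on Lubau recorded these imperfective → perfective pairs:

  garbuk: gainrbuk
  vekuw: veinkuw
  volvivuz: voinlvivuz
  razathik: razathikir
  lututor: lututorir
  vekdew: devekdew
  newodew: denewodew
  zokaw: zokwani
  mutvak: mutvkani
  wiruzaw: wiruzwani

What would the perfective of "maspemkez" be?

garbuk and razathik both end in -k yet inflect differently (gainrbuk, razathikir), so the final letter is not what conditions the rule; the last vowel is.
"maspemkez" has last vowel 'e'. The stems whose last vowel is 'e' (vekdew → devekdew, newodew → denewodew) add the prefix de-.
The other patterns: stems whose last vowel is 'u' insert -in- after the first vowel; stems whose last vowel is 'i' or 'o' add -ir; stems whose last vowel is 'a' delete the last vowel and add -ani.
So maspemkez → demaspemkez.

demaspemkez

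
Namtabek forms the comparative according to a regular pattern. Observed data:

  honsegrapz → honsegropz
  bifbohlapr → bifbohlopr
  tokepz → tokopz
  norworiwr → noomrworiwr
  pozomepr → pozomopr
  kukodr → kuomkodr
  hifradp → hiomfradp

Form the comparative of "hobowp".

pozomepr and norworiwr both end in -r yet inflect differently (pozomopr, noomrworiwr), so the final letter is not what conditions the rule; the second-to-last letter is.
"hobowp" has second-to-last letter 'w'. The one such stem in the data (norworiwr → noomrworiwr) inserts -om- after the first vowel (as do kukodr, hifradp), so the same rule applies.
So hobowp → hoombowp.

hoombowp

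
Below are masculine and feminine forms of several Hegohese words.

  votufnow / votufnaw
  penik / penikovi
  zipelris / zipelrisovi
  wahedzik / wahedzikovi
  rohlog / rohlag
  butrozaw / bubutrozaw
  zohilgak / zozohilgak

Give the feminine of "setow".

"setow" has last vowel 'o'. The stems whose last vowel is 'o' (votufnow → votufnaw, rohlog → rohlag) change the last vowel to 'a'.
The other patterns: stems whose last vowel is 'i' add -ovi; stems whose last vowel is 'a' repeat the first consonant+vowel as a prefix.
So setow → setaw.

setaw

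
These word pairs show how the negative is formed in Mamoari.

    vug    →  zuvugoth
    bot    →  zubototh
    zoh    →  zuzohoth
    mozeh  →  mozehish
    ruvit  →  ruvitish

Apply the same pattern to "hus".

zuhusoth

"hus" has 1 vowel. The stems with 1 vowel (vug → zuvugoth, bot → zubototh, zoh → zuzohoth) add zu- … -oth around the stem.
The other pattern: stems with 2 vowels add -ish.
So hus → zuhusoth.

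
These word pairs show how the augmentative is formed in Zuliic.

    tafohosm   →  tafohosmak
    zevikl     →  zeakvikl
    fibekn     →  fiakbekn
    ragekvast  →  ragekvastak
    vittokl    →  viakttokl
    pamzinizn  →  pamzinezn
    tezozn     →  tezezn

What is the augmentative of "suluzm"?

sulezm

fibekn and tezozn both end in -n yet inflect differently (fiakbekn, tezezn), so the final letter is not what conditions the rule; the second-to-last letter is.
"suluzm" has second-to-last letter 'z'. The stems whose second-to-last letter is 'z' (tezozn → tezezn, pamzinizn → pamzinezn) change the last vowel to 'e'.
The other patterns: stems whose second-to-last letter is 'k' insert -ak- after the first vowel; stems whose second-to-last letter is 's' add -ak.
So suluzm → sulezm.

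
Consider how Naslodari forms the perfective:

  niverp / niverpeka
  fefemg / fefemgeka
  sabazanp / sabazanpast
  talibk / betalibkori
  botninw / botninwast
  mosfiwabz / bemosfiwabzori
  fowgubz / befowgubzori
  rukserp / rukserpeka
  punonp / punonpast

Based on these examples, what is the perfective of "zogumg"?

sabazanp and niverp both end in -p yet inflect differently (sabazanpast, niverpeka), so the final letter is not what conditions the rule; the second-to-last letter is.
"zogumg" has second-to-last letter 'm'. The one such stem in the data (fefemg → fefemgeka) adds -eka, so the same rule applies.
So zogumg → zogumgeka.

zogumgeka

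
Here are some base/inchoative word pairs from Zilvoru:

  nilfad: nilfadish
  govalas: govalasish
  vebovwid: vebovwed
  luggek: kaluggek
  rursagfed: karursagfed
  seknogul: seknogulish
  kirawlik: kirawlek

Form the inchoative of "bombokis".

vebovwid and rursagfed both end in -d yet inflect differently (vebovwed, karursagfed), so the final letter is not what conditions the rule; the last vowel is.
"bombokis" has last vowel 'i'. The stems whose last vowel is 'i' (kirawlik → kirawlek, vebovwid → vebovwed) change the last vowel to 'e'.
So bombokis → bombokes.

bombokes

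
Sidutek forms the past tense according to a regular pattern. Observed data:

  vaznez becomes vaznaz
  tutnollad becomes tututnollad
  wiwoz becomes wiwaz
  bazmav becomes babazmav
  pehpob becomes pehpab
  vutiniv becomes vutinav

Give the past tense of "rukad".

bazmav and vutiniv both end in -v yet inflect differently (babazmav, vutinav), so the final letter is not what conditions the rule; the last vowel is.
"rukad" has last vowel 'a'. The stems whose last vowel is 'a' (tutnollad → tututnollad, bazmav → babazmav) repeat the first consonant+vowel as a prefix.
So rukad → rurukad.

rurukad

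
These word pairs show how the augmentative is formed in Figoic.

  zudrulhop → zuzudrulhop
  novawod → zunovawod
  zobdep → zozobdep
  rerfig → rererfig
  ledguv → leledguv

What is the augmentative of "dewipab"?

"dewipab" has 3 vowels. The stems with 3 vowels (zudrulhop → zuzudrulhop, novawod → zunovawod) add the prefix zu-.
The other pattern: stems with 2 vowels repeat the first consonant+vowel as a prefix.
So dewipab → zudewipab.

zudewipab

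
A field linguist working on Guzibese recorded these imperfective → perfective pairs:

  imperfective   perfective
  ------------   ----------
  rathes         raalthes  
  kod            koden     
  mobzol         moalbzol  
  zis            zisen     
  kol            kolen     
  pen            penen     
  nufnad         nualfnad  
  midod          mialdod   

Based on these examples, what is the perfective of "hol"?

kod and midod both end in -d yet inflect differently (koden, mialdod), so the final letter is not what conditions the rule; the number of vowels is.
"hol" has 1 vowel. The stems with 1 vowel (zis → zisen, kod → koden, pen → penen) add -en.
So hol → holen.

holen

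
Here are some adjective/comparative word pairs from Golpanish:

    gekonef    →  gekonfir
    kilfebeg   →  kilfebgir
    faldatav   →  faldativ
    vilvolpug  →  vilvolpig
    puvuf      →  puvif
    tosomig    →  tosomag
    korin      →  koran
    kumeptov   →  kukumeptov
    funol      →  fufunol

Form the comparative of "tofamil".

kilfebeg and vilvolpug both end in -g yet inflect differently (kilfebgir, vilvolpig), so the final letter is not what conditions the rule; the last vowel is.
"tofamil" has last vowel 'i'. The stems whose last vowel is 'i' (tosomig → tosomag, korin → koran) change the last vowel to 'a'.
The other patterns: stems whose last vowel is 'e' delete the last vowel and add -ir; stems whose last vowel is 'a' or 'u' change the last vowel to 'i'; stems whose last vowel is 'o' repeat the first consonant+vowel as a prefix.
So tofamil → tofamal.

tofamal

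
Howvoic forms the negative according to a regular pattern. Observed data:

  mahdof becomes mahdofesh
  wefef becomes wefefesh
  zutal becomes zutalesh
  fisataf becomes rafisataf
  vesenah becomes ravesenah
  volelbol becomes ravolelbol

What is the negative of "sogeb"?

sogebesh

mahdof and fisataf both end in -f yet inflect differently (mahdofesh, rafisataf), so the final letter is not what conditions the rule; the number of vowels is.
"sogeb" has 2 vowels. The stems with 2 vowels (mahdof → mahdofesh, wefef → wefefesh, zutal → zutalesh) add -esh.
The other pattern: stems with 3 vowels add the prefix ra-.
So sogeb → sogebesh.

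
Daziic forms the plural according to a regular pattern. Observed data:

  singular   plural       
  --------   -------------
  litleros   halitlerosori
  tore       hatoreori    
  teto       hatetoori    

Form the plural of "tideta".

hatidetaori

Every pair shown (litleros → halitlerosori, tore → hatoreori, teto → hatetoori) follows the same rule: add ha- … -ori around the stem.
So tideta → hatidetaori.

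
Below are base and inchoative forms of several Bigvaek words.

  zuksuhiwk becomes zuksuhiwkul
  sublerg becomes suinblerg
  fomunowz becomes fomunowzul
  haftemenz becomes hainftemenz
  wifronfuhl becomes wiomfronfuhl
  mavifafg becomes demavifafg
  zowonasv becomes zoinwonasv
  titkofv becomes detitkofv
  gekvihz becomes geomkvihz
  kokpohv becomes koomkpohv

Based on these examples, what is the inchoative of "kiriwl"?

"kiriwl" has second-to-last letter 'w'. The stems whose second-to-last letter is 'w' (fomunowz → fomunowzul, zuksuhiwk → zuksuhiwkul) add -ul.
The other patterns: stems whose second-to-last letter is 'h' insert -om- after the first vowel; stems whose second-to-last letter is 'f' add the prefix de-; stems whose second-to-last letter is 'n', 'r' or 's' insert -in- after the first vowel.
So kiriwl → kiriwlul.

kiriwlul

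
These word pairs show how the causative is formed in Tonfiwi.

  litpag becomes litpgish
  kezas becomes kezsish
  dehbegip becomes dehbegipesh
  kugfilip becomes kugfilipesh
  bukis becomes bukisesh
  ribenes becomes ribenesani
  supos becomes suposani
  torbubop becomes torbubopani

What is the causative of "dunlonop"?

kezas and bukis both end in -s yet inflect differently (kezsish, bukisesh), so the final letter is not what conditions the rule; the last vowel is.
"dunlonop" has last vowel 'o'. The stems whose last vowel is 'o' (supos → suposani, torbubop → torbubopani) add -ani.
The other patterns: stems whose last vowel is 'a' delete the last vowel and add -ish; stems whose last vowel is 'i' add -esh.
So dunlonop → dunlonopani.

dunlonopani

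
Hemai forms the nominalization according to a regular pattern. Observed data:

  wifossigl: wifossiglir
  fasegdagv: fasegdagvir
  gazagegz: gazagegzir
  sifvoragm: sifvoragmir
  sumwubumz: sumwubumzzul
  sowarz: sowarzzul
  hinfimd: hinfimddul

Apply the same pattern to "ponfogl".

"ponfogl" has second-to-last letter 'g'. The stems whose second-to-last letter is 'g' (wifossigl → wifossiglir, fasegdagv → fasegdagvir, gazagegz → gazagegzir) add -ir.
So ponfogl → ponfoglir.

ponfoglir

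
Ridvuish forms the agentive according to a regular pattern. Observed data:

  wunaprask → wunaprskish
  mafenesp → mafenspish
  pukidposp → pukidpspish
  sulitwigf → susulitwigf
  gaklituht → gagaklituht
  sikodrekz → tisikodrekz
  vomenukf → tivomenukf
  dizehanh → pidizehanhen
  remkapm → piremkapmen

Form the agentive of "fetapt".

"fetapt" has second-to-last letter 'p'. The one such stem in the data (remkapm → piremkapmen) adds pi- … -en around the stem, so the same rule applies.
So fetapt → pifetapten.

pifetapten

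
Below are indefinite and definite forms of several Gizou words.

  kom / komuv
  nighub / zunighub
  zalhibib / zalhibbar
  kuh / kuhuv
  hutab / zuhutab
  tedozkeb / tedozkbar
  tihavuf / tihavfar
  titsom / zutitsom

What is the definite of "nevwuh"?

"nevwuh" has 2 vowels. The stems with 2 vowels (hutab → zuhutab, nighub → zunighub, titsom → zutitsom) add the prefix zu-.
The other patterns: stems with 1 vowel add -uv; stems with 3 vowels delete the last vowel and add -ar.
So nevwuh → zunevwuh.

zunevwuh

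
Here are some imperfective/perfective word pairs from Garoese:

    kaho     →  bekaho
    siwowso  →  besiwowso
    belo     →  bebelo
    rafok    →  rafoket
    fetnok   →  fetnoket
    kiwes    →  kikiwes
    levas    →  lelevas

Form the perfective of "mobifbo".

"mobifbo" ends in -o. The stems ending in -o (kaho → bekaho, siwowso → besiwowso, belo → bebelo) add the prefix be-.
So mobifbo → bemobifbo.

bemobifbo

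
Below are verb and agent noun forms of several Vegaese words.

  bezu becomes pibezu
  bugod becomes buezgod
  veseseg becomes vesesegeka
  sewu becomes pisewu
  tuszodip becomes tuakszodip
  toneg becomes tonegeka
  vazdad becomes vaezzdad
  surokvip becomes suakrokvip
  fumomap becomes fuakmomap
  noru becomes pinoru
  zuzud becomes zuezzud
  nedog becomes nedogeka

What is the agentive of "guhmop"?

"guhmop" ends in -p. The stems ending in -p (fumomap → fuakmomap, tuszodip → tuakszodip, surokvip → suakrokvip) insert -ak- after the first vowel.
So guhmop → guakhmop.

guakhmop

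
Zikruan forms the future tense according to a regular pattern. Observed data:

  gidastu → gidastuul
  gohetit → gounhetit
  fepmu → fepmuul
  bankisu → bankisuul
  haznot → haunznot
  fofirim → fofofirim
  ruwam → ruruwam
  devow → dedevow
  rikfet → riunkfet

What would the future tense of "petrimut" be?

haznot and devow both have last vowel 'o' yet inflect differently (haunznot, dedevow), so the last vowel is not what conditions the rule; the final letter is.
"petrimut" ends in -t. The stems ending in -t (haznot → haunznot, gohetit → gounhetit, rikfet → riunkfet) insert -un- after the first vowel.
So petrimut → peuntrimut.

peuntrimut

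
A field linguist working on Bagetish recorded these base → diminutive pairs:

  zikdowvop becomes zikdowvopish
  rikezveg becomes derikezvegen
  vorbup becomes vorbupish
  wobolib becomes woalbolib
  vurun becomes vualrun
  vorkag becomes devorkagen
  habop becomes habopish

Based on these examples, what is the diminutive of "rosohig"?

"rosohig" ends in -g. The stems ending in -g (rikezveg → derikezvegen, vorkag → devorkagen) add de- … -en around the stem.
The other patterns: stems ending in -p add -ish; stems ending in -b or -n insert -al- after the first vowel.
So rosohig → derosohigen.

derosohigen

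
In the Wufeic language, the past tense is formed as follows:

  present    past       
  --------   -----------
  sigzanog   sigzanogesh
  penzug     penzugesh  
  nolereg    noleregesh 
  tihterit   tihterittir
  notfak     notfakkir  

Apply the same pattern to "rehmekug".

nolereg and notfak both begin with n- yet inflect differently (noleregesh, notfakkir), so the first letter is not what conditions the rule; the final letter is.
"rehmekug" ends in -g. The stems ending in -g (sigzanog → sigzanogesh, penzug → penzugesh, nolereg → noleregesh) add -esh.
The other pattern: stems ending in -k or -t double the final consonant and add -ir.
So rehmekug → rehmekugesh.

rehmekugesh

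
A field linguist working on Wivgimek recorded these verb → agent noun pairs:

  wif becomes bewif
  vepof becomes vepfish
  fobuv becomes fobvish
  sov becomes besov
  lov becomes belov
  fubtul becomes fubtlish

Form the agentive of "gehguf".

gehgfish

sov and fobuv both end in -v yet inflect differently (besov, fobvish), so the final letter is not what conditions the rule; the number of vowels is.
"gehguf" has 2 vowels. The stems with 2 vowels (fobuv → fobvish, fubtul → fubtlish, vepof → vepfish) delete the last vowel and add -ish.
So gehguf → gehgfish.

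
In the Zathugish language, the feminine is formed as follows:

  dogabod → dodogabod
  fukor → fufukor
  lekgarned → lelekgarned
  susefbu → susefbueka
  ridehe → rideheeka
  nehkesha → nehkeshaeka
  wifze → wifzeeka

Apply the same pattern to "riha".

lekgarned and ridehe both have last vowel 'e' yet inflect differently (lelekgarned, rideheeka), so the last vowel is not what conditions the rule; whether the stem ends in a vowel or a consonant is.
"riha" ends in a vowel. The stems ending in a vowel (susefbu → susefbueka, ridehe → rideheeka, nehkesha → nehkeshaeka) add -eka.
The other pattern: stems ending in a consonant repeat the first consonant+vowel as a prefix.
So riha → rihaeka.

rihaeka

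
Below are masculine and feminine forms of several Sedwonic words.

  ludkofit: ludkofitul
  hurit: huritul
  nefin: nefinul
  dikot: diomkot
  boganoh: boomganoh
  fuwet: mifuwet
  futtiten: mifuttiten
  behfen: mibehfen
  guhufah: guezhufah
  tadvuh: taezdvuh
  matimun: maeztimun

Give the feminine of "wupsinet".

miwupsinet

"wupsinet" has last vowel 'e'. The stems whose last vowel is 'e' (fuwet → mifuwet, futtiten → mifuttiten, behfen → mibehfen) add the prefix mi-.
The other patterns: stems whose last vowel is 'i' add -ul; stems whose last vowel is 'o' insert -om- after the first vowel; stems whose last vowel is 'a' or 'u' insert -ez- after the first vowel.
So wupsinet → miwupsinet.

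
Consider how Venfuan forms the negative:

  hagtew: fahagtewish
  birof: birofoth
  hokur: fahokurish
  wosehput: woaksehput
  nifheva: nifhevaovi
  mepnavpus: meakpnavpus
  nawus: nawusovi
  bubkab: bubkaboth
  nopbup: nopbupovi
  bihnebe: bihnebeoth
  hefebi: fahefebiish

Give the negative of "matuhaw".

maaktuhaw

mepnavpus and nawus both end in -s yet inflect differently (meakpnavpus, nawusovi), so the final letter is not what conditions the rule; the first letter is.
"matuhaw" begins with m-. The one such stem in the data (mepnavpus → meakpnavpus) inserts -ak- after the first vowel (as does wosehput), so the same rule applies.
The other patterns: stems beginning with h- add fa- … -ish around the stem; stems beginning with b- add -oth; stems beginning with n- add -ovi.
So matuhaw → maaktuhaw.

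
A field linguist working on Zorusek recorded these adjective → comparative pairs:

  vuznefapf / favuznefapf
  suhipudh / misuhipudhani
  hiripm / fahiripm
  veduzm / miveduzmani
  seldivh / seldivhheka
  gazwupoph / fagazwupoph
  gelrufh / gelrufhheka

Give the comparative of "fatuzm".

suhipudh and gazwupoph both end in -h yet inflect differently (misuhipudhani, fagazwupoph), so the final letter is not what conditions the rule; the second-to-last letter is.
"fatuzm" has second-to-last letter 'z'. The one such stem in the data (veduzm → miveduzmani) adds mi- … -ani around the stem, so the same rule applies.
So fatuzm → mifatuzmani.

mifatuzmani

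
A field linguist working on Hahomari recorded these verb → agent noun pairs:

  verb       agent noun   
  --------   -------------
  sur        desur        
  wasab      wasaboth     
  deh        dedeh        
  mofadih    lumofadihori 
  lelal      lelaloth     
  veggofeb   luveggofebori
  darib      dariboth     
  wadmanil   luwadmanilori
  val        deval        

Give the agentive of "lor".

delor

val and lelal both end in -l yet inflect differently (deval, lelaloth), so the final letter is not what conditions the rule; the number of vowels is.
"lor" has 1 vowel. The stems with 1 vowel (deh → dedeh, sur → desur, val → deval) add the prefix de-.
So lor → delor.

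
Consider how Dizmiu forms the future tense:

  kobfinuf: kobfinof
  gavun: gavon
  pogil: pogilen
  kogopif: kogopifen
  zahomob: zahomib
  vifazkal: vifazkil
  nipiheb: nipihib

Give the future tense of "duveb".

duvib

kobfinuf and kogopif both end in -f yet inflect differently (kobfinof, kogopifen), so the final letter is not what conditions the rule; the last vowel is.
"duveb" has last vowel 'e'. The one such stem in the data (nipiheb → nipihib) changes the last vowel to 'i' (as do zahomob, vifazkal), so the same rule applies.
So duveb → duvib.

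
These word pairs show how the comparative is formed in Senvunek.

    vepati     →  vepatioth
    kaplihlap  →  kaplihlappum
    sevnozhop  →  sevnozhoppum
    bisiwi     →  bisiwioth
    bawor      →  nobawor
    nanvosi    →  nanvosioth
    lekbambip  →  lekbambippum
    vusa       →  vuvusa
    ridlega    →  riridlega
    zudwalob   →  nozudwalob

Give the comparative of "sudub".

vepati and lekbambip both have last vowel 'i' yet inflect differently (vepatioth, lekbambippum), so the last vowel is not what conditions the rule; the final letter is.
"sudub" ends in -b. The one such stem in the data (zudwalob → nozudwalob) adds the prefix no-, so the same rule applies.
So sudub → nosudub.

nosudub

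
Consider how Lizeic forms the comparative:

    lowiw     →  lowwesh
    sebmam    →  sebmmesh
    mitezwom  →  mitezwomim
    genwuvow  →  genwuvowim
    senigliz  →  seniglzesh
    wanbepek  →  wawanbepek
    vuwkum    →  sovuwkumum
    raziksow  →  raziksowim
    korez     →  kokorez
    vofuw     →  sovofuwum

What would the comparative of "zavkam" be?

zavkmesh

vuwkum and mitezwom both end in -m yet inflect differently (sovuwkumum, mitezwomim), so the final letter is not what conditions the rule; the last vowel is.
"zavkam" has last vowel 'a'. The one such stem in the data (sebmam → sebmmesh) deletes the last vowel and adds -esh (as do lowiw, senigliz), so the same rule applies.
So zavkam → zavkmesh.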